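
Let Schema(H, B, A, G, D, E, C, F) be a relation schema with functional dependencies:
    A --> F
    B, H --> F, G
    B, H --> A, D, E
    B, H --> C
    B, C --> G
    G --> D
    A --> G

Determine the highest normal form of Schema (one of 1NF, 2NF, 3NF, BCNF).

Candidate key: {B, H}. Prime attributes: {B, H}.
For A --> F we have {A}⁺ = {A, D, F, G}; {A} is not a superkey, so BCNF fails.
Because {F} is non-prime and the left side of A --> F is not a superkey, the relation is not in 3NF.
No non-prime attribute depends on a proper subset of any candidate key, so 2NF holds.

2NF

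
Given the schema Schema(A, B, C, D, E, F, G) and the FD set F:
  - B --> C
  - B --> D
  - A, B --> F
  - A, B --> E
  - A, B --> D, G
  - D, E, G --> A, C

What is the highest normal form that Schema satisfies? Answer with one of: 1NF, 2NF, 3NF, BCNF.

1NF

Candidate keys: {A, B}, {B, E, G}. Prime attributes: {A, B, E, G}.
B --> C breaks BCNF: {B}⁺ = {B, C, D}, so {B} is not a superkey.
B --> C has non-prime {C} on the right and a non-superkey on the left, so 3NF fails.
Since {B} ⊂ {A, B} and {B}⁺ ⊇ {C, D} with {C, D} non-prime, there is a partial dependency; 2NF fails.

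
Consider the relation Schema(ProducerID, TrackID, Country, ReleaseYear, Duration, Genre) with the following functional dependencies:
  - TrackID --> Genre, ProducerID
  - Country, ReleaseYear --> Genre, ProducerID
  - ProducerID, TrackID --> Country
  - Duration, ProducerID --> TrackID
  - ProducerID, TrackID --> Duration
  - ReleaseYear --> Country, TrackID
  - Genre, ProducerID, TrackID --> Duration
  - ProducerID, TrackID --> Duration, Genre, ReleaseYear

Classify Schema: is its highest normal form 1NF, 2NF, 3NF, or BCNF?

BCNF

Candidate keys: {Duration, ProducerID}, {ReleaseYear}, {TrackID}. Prime attributes: {Duration, ProducerID, ReleaseYear, TrackID}.
Each dependency's left side is a superkey — BCNF holds.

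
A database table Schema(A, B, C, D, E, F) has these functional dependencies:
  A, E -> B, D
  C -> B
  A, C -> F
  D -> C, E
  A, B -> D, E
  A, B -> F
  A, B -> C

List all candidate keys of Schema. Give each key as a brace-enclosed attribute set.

{A, B}, {A, C}, {A, D}, {A, E}

No FD produces {A}, so it must be in every candidate key.
{A, B} is a candidate key since {A, B}⁺ = {A, B, C, D, E, F} covers every attribute.
{A, C} is a candidate key since {A, C}⁺ = {A, B, C, D, E, F} covers every attribute.
{A, D} is a candidate key since {A, D}⁺ = {A, B, C, D, E, F} covers every attribute.
{A, E} is a candidate key since {A, E}⁺ = {A, B, C, D, E, F} covers every attribute.
No proper subset of any of these is a key, and no other minimal superkey exists.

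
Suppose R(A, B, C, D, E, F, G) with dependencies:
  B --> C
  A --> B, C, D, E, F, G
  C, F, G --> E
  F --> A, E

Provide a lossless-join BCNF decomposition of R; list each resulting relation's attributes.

Candidate keys of the original relation: {A}, {F}.
{A, B, C, D, E, F, G}: {B} determines {B, C} here but is not a superkey — split on B --> C, giving {B, C} and {A, B, D, E, F, G}.
{B, C}: every determinant is a superkey — BCNF.
{A, B, D, E, F, G}: every determinant is a superkey — BCNF.

{A, B, D, E, F, G}; {B, C}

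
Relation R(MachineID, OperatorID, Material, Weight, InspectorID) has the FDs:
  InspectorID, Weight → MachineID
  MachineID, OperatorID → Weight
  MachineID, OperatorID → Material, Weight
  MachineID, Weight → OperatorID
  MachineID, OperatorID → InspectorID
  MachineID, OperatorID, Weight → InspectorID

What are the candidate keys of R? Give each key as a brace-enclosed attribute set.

{InspectorID, Weight}, {MachineID, OperatorID}, {MachineID, Weight}

{InspectorID, Weight} is a candidate key since {InspectorID, Weight}⁺ = {InspectorID, MachineID, Material, OperatorID, Weight} covers every attribute.
{MachineID, OperatorID} is a candidate key since {MachineID, OperatorID}⁺ = {InspectorID, MachineID, Material, OperatorID, Weight} covers every attribute.
{MachineID, Weight} is a candidate key since {MachineID, Weight}⁺ = {InspectorID, MachineID, Material, OperatorID, Weight} covers every attribute.
Any other superkey properly contains one of these, so there are no further candidate keys.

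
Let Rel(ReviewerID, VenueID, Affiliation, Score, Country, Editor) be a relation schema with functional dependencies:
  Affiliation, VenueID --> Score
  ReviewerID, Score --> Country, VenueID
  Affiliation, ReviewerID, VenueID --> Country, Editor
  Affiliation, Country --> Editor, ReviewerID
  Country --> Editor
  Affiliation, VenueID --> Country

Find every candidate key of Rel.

{Affiliation, Country, Score}, {Affiliation, ReviewerID, Score}, {Affiliation, VenueID}

{Affiliation} never appears on the right of any FD, so every key must include it.
{Affiliation, VenueID} is a candidate key since {Affiliation, VenueID}⁺ = {Affiliation, Country, Editor, ReviewerID, Score, VenueID} covers every attribute.
{Affiliation, Country, Score} is a candidate key since {Affiliation, Country, Score}⁺ = {Affiliation, Country, Editor, ReviewerID, Score, VenueID} covers every attribute.
{Affiliation, ReviewerID, Score} is a candidate key since {Affiliation, ReviewerID, Score}⁺ = {Affiliation, Country, Editor, ReviewerID, Score, VenueID} covers every attribute.
Any other superkey properly contains one of these, so there are no further candidate keys.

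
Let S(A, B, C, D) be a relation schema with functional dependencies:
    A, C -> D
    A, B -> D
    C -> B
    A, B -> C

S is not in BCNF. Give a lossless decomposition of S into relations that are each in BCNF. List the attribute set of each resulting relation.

{A, C, D}; {B, C}

Candidate keys of the original relation: {A, B}, {A, C}.
{A, B, C, D}: {C} determines {B, C} here but is not a superkey — split on C -> B, giving {B, C} and {A, C, D}.
{B, C}: every determinant is a superkey — BCNF.
{A, C, D}: every determinant is a superkey — BCNF.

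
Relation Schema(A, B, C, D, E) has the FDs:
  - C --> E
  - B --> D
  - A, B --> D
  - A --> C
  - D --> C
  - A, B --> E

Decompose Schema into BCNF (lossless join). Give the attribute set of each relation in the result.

{A, B}; {B, D}; {C, D}; {C, E}

Candidate key of the original relation: {A, B}.
{A, B, C, D, E}: {C} determines {C, E} here but is not a superkey — split on C --> E, giving {C, E} and {A, B, C, D}.
{C, E} has no BCNF violation.
{A, B, C, D}: {B} determines {B, C, D} here but is not a superkey — split on B --> C, D, giving {B, C, D} and {A, B}.
{B, C, D}: {D} determines {C, D} here but is not a superkey — split on D --> C, giving {C, D} and {B, D}.
{C, D} has no BCNF violation.
{B, D} has no BCNF violation.
{A, B} has no BCNF violation.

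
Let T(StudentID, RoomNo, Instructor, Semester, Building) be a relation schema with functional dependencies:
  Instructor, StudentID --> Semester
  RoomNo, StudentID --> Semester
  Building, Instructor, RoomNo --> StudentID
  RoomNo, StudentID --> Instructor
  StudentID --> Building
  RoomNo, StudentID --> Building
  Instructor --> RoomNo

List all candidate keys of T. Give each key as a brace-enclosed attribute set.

{Building, Instructor}, {Instructor, StudentID}, {RoomNo, StudentID}

Closure of {Building, Instructor} is {Building, Instructor, RoomNo, Semester, StudentID}, the whole schema; {Building, Instructor} is a candidate key.
Closure of {Instructor, StudentID} is {Building, Instructor, RoomNo, Semester, StudentID}, the whole schema; {Instructor, StudentID} is a candidate key.
Closure of {RoomNo, StudentID} is {Building, Instructor, RoomNo, Semester, StudentID}, the whole schema; {RoomNo, StudentID} is a candidate key.
Any other superkey properly contains one of these, so there are no further candidate keys.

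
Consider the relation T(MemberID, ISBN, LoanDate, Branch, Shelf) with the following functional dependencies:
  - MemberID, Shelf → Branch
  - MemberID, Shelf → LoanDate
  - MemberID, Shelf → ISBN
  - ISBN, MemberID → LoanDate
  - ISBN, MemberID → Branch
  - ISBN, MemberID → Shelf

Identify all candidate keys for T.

{ISBN, MemberID}, {MemberID, Shelf}

{MemberID} never appears on the right of any FD, so every key must include it.
{ISBN, MemberID}⁺ = {Branch, ISBN, LoanDate, MemberID, Shelf} — all of the relation — so {ISBN, MemberID} is a candidate key.
{MemberID, Shelf}⁺ = {Branch, ISBN, LoanDate, MemberID, Shelf} — all of the relation — so {MemberID, Shelf} is a candidate key.
No proper subset of any of these is a key, and no other minimal superkey exists.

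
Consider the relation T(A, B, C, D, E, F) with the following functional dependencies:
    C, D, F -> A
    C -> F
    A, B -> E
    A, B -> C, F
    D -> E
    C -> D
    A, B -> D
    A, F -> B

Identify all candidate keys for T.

{A, B}, {A, F}, {C}

Closure of {C} is {A, B, C, D, E, F}, the whole schema; {C} is a candidate key.
Closure of {A, B} is {A, B, C, D, E, F}, the whole schema; {A, B} is a candidate key.
Closure of {A, F} is {A, B, C, D, E, F}, the whole schema; {A, F} is a candidate key.
Any other superkey properly contains one of these, so there are no further candidate keys.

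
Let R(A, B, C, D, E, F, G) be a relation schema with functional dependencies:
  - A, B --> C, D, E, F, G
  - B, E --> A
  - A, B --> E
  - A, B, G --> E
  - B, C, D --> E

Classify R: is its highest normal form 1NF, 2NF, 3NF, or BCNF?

Candidate keys: {A, B}, {B, C, D}, {B, E}. Prime attributes: {A, B, C, D, E}.
The left-hand side of every FD is a superkey, so BCNF is satisfied.

BCNF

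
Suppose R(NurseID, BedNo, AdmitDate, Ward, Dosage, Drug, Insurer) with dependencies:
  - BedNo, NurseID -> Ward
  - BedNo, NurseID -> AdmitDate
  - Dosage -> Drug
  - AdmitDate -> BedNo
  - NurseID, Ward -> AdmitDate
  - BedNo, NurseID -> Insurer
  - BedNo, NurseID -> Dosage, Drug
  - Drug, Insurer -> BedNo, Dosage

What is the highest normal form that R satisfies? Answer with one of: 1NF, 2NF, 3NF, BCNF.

Candidate keys: {AdmitDate, NurseID}, {BedNo, NurseID}, {Dosage, Insurer, NurseID}, {Drug, Insurer, NurseID}, {NurseID, Ward}. Prime attributes: {AdmitDate, BedNo, Dosage, Drug, Insurer, NurseID, Ward}.
Dosage -> Drug breaks BCNF: {Dosage}⁺ = {Dosage, Drug}, so {Dosage} is not a superkey.
But every attribute on its right side ({Drug}) is prime, and the same holds for every other non-superkey FD, so 3NF still holds.

3NF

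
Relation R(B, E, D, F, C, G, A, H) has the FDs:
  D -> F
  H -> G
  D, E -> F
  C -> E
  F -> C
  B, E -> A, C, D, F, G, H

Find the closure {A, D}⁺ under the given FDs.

{A, C, D, E, F}

Start with {A, D}.
D -> F applies; add {F} → now {A, D, F}.
F -> C applies; add {C} → now {A, C, D, F}.
C -> E applies; add {E} → now {A, C, D, E, F}.
No further FD applies.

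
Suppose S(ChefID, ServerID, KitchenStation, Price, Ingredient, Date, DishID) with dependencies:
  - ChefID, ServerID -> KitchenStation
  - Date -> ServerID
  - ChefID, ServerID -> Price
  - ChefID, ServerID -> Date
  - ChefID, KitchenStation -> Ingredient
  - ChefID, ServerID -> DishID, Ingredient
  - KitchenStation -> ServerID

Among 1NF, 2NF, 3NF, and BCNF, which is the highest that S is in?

3NF

Candidate keys: {ChefID, Date}, {ChefID, KitchenStation}, {ChefID, ServerID}. Prime attributes: {ChefID, Date, KitchenStation, ServerID}.
Date -> ServerID breaks BCNF: {Date}⁺ = {Date, ServerID}, so {Date} is not a superkey.
Since {ServerID} ⊆ prime attributes and every other non-superkey FD also has a prime right side, the schema is in 3NF.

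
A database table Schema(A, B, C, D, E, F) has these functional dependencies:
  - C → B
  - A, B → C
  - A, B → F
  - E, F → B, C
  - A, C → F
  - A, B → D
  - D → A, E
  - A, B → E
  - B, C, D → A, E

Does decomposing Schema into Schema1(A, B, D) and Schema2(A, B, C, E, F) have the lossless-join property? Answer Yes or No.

Schema1 ∩ Schema2 = {A, B}; its closure under F is {A, B, C, D, E, F}.
Since Schema1 ⊆ {A, B, C, D, E, F}, the intersection is a superkey of Schema1; the decomposition is lossless.

Yes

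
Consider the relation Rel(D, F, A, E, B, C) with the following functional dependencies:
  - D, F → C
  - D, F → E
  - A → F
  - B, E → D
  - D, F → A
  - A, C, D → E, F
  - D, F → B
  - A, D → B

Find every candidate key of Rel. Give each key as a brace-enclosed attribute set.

{A, B, E}, {A, D}, {B, E, F}, {D, F}

{A, D}⁺ = {A, B, C, D, E, F}, which is every attribute, so {A, D} is a candidate key.
{D, F}⁺ = {A, B, C, D, E, F}, which is every attribute, so {D, F} is a candidate key.
{A, B, E}⁺ = {A, B, C, D, E, F}, which is every attribute, so {A, B, E} is a candidate key.
{B, E, F}⁺ = {A, B, C, D, E, F}, which is every attribute, so {B, E, F} is a candidate key.
No proper subset of any of these is a key, and no other minimal superkey exists.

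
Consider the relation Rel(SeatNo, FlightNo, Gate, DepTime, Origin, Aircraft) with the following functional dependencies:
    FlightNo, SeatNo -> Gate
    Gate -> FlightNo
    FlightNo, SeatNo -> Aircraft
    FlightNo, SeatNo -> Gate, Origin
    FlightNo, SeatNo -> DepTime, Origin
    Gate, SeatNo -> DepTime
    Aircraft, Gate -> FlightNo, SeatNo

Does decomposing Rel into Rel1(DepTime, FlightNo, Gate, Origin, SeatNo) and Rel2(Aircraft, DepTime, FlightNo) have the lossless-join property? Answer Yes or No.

No

The shared attributes are {DepTime, FlightNo} and {DepTime, FlightNo}⁺ = {DepTime, FlightNo}.
The closure covers neither Rel1 nor Rel2 entirely; the join is not lossless.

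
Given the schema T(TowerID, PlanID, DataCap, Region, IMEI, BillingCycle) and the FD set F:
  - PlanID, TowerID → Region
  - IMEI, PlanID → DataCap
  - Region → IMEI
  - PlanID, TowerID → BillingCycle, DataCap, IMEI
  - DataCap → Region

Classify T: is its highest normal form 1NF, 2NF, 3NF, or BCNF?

2NF

Candidate key: {PlanID, TowerID}. Prime attributes: {PlanID, TowerID}.
IMEI, PlanID → DataCap: {IMEI, PlanID}⁺ = {DataCap, IMEI, PlanID, Region}, which is not all of the attributes, so the left side is not a superkey — BCNF is violated.
IMEI, PlanID → DataCap determines the non-prime attribute {DataCap} from a non-superkey — 3NF is violated.
Checking every proper subset of each key, none determines a non-prime attribute — 2NF is satisfied.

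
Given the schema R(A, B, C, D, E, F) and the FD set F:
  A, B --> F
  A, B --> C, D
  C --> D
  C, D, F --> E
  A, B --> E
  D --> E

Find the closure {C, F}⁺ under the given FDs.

Start with {C, F}.
C --> D applies; add {D} → now {C, D, F}.
C, D, F --> E applies; add {E} → now {C, D, E, F}.
No further FD applies.

{C, D, E, F}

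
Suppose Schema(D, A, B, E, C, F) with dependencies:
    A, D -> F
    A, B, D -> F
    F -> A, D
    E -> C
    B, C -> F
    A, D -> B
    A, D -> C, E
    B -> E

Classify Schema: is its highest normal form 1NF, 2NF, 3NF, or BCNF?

2NF

Candidate keys: {A, D}, {B}, {F}. Prime attributes: {A, B, D, F}.
E -> C breaks BCNF: {E}⁺ = {C, E}, so {E} is not a superkey.
E -> C has non-prime {C} on the right and a non-superkey on the left, so 3NF fails.
No proper subset of a key has a non-prime attribute in its closure, so there is no partial dependency; 2NF holds.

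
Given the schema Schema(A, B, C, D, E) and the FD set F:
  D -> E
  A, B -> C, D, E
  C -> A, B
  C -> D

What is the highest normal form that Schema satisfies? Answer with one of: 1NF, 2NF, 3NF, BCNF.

2NF

Candidate keys: {A, B}, {C}. Prime attributes: {A, B, C}.
D -> E breaks BCNF: {D}⁺ = {D, E}, so {D} is not a superkey.
D -> E determines the non-prime attribute {E} from a non-superkey — 3NF is violated.
No non-prime attribute depends on a proper subset of any candidate key, so 2NF holds.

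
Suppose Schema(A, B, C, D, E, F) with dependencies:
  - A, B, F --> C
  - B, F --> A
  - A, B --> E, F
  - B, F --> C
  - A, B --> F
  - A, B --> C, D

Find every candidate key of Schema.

Attributes never on any right-hand side: {B} — every candidate key must contain it.
{A, B}⁺ = {A, B, C, D, E, F} — all of the relation — so {A, B} is a candidate key.
{B, F}⁺ = {A, B, C, D, E, F} — all of the relation — so {B, F} is a candidate key.
These are minimal and exhaustive — every other superkey contains one of them.

{A, B}, {B, F}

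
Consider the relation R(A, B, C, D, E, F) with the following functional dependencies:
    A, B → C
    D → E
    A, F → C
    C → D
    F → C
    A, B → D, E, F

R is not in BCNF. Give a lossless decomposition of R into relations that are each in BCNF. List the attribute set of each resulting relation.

{A, B, F}; {C, D}; {C, F}; {D, E}

Candidate key of the original relation: {A, B}.
Within {A, B, C, D, E, F}: {D}⁺ ∩ {A, B, C, D, E, F} = {D, E}, not the whole set, so D → E violates BCNF; decompose into {D, E} and {A, B, C, D, F}.
{D, E} has no BCNF violation.
Within {A, B, C, D, F}: {A, F}⁺ ∩ {A, B, C, D, F} = {A, C, D, F}, not the whole set, so A, F → C, D violates BCNF; decompose into {A, C, D, F} and {A, B, F}.
Within {A, C, D, F}: {C}⁺ ∩ {A, C, D, F} = {C, D}, not the whole set, so C → D violates BCNF; decompose into {C, D} and {A, C, F}.
{C, D} has no BCNF violation.
Within {A, C, F}: {F}⁺ ∩ {A, C, F} = {C, F}, not the whole set, so F → C violates BCNF; decompose into {C, F} and {A, F}.
{C, F} has no BCNF violation.
{A, F} has no BCNF violation.
{A, B, F} has no BCNF violation.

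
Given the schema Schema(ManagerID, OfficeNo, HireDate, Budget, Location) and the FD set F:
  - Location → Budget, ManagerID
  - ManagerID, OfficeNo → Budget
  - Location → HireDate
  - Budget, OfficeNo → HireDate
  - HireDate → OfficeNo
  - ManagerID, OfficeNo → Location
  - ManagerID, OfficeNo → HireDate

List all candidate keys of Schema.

{Location}⁺ = {Budget, HireDate, Location, ManagerID, OfficeNo} — all of the relation — so {Location} is a candidate key.
{HireDate, ManagerID}⁺ = {Budget, HireDate, Location, ManagerID, OfficeNo} — all of the relation — so {HireDate, ManagerID} is a candidate key.
{ManagerID, OfficeNo}⁺ = {Budget, HireDate, Location, ManagerID, OfficeNo} — all of the relation — so {ManagerID, OfficeNo} is a candidate key.
These are minimal and exhaustive — every other superkey contains one of them.

{HireDate, ManagerID}, {Location}, {ManagerID, OfficeNo}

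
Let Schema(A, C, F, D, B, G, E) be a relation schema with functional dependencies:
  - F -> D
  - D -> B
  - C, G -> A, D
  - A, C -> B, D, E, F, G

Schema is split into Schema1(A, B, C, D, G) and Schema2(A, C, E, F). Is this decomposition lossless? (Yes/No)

Yes

Common attributes: {A, C}; their closure is {A, B, C, D, E, F, G}.
This includes all of Schema1, so the common attributes are a superkey of Schema1 — the join is lossless.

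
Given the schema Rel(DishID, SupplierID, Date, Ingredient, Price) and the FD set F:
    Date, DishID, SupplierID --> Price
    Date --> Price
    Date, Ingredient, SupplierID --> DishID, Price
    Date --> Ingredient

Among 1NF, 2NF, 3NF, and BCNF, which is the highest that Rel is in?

Candidate key: {Date, SupplierID}. Prime attributes: {Date, SupplierID}.
Date --> Price breaks BCNF: {Date}⁺ = {Date, Ingredient, Price}, so {Date} is not a superkey.
Date --> Price determines the non-prime attribute {Price} from a non-superkey — 3NF is violated.
{Date} is a proper subset of the key {Date, SupplierID}, and {Date}⁺ contains the non-prime attributes {Ingredient, Price} — a partial dependency, so 2NF is violated.

1NF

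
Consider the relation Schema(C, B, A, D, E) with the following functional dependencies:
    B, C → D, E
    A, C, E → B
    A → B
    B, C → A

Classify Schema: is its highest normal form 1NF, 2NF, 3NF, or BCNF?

Candidate keys: {A, C}, {B, C}. Prime attributes: {A, B, C}.
A → B breaks BCNF: {A}⁺ = {A, B}, so {A} is not a superkey.
But every attribute on its right side ({B}) is prime, and the same holds for every other non-superkey FD, so 3NF still holds.

3NF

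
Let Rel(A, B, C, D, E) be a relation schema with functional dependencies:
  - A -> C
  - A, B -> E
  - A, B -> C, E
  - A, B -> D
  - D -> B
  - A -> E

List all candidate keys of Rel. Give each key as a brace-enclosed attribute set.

{A} never appears on the right of any FD, so every key must include it.
{A, B}⁺ = {A, B, C, D, E} — all of the relation — so {A, B} is a candidate key.
{A, D}⁺ = {A, B, C, D, E} — all of the relation — so {A, D} is a candidate key.
These are minimal and exhaustive — every other superkey contains one of them.

{A, B}, {A, D}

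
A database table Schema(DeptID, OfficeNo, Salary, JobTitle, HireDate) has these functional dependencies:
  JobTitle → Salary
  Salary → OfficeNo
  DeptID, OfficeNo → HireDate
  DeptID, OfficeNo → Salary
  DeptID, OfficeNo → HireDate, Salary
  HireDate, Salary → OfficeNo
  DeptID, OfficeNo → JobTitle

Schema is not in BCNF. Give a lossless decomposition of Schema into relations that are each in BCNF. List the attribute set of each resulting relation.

{DeptID, HireDate, JobTitle}; {JobTitle, Salary}; {OfficeNo, Salary}

Candidate keys of the original relation: {DeptID, JobTitle}, {DeptID, OfficeNo}, {DeptID, Salary}.
{DeptID, HireDate, JobTitle, OfficeNo, Salary}: {JobTitle} determines {JobTitle, OfficeNo, Salary} here but is not a superkey — split on JobTitle → OfficeNo, Salary, giving {JobTitle, OfficeNo, Salary} and {DeptID, HireDate, JobTitle}.
{JobTitle, OfficeNo, Salary}: {Salary} determines {OfficeNo, Salary} here but is not a superkey — split on Salary → OfficeNo, giving {OfficeNo, Salary} and {JobTitle, Salary}.
{OfficeNo, Salary}: every determinant is a superkey — BCNF.
{JobTitle, Salary}: every determinant is a superkey — BCNF.
{DeptID, HireDate, JobTitle}: every determinant is a superkey — BCNF.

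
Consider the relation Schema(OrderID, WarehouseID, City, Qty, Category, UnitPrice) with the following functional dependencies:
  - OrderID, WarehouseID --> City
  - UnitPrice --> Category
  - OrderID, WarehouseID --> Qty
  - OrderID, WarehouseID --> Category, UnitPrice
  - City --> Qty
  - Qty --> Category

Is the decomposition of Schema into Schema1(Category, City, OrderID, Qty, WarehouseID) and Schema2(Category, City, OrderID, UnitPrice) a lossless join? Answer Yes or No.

The shared attributes are {Category, City, OrderID} and {Category, City, OrderID}⁺ = {Category, City, OrderID, Qty}.
Neither Schema1 nor Schema2 is contained in that closure, so the decomposition is lossy.

No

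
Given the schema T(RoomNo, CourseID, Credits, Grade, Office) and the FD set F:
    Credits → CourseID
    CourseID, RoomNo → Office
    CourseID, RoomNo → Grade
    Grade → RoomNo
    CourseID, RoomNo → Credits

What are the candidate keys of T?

{CourseID, Grade}, {CourseID, RoomNo}, {Credits, Grade}, {Credits, RoomNo}

{CourseID, Grade}⁺ = {CourseID, Credits, Grade, Office, RoomNo}, which is every attribute, so {CourseID, Grade} is a candidate key.
{CourseID, RoomNo}⁺ = {CourseID, Credits, Grade, Office, RoomNo}, which is every attribute, so {CourseID, RoomNo} is a candidate key.
{Credits, Grade}⁺ = {CourseID, Credits, Grade, Office, RoomNo}, which is every attribute, so {Credits, Grade} is a candidate key.
{Credits, RoomNo}⁺ = {CourseID, Credits, Grade, Office, RoomNo}, which is every attribute, so {Credits, RoomNo} is a candidate key.
Any other superkey properly contains one of these, so there are no further candidate keys.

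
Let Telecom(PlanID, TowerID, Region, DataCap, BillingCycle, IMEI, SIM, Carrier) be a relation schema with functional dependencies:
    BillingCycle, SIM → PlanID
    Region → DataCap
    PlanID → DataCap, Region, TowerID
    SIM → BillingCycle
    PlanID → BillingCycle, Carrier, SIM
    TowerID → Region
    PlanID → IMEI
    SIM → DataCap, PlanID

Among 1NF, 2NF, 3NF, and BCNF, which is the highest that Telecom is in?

Candidate keys: {PlanID}, {SIM}. Prime attributes: {PlanID, SIM}.
Region → DataCap: {Region}⁺ = {DataCap, Region}, which is not all of the attributes, so the left side is not a superkey — BCNF is violated.
Region → DataCap determines the non-prime attribute {DataCap} from a non-superkey — 3NF is violated.
All keys have size 1, which rules out partial dependencies — 2NF is satisfied.

2NF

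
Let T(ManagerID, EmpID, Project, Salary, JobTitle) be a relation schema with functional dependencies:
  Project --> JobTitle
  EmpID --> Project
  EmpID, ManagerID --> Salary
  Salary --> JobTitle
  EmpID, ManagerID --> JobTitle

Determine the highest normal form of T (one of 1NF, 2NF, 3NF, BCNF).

Candidate key: {EmpID, ManagerID}. Prime attributes: {EmpID, ManagerID}.
Project --> JobTitle breaks BCNF: {Project}⁺ = {JobTitle, Project}, so {Project} is not a superkey.
Project --> JobTitle has non-prime {JobTitle} on the right and a non-superkey on the left, so 3NF fails.
The proper key subset {EmpID} of {EmpID, ManagerID} determines non-prime {JobTitle, Project}, so the relation is not even in 2NF.

1NF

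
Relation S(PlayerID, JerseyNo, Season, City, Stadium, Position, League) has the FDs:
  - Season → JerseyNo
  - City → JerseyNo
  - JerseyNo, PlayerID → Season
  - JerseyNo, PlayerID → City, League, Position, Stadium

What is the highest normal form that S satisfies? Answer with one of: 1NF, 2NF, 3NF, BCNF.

3NF

Candidate keys: {City, PlayerID}, {JerseyNo, PlayerID}, {PlayerID, Season}. Prime attributes: {City, JerseyNo, PlayerID, Season}.
For Season → JerseyNo we have {Season}⁺ = {JerseyNo, Season}; {Season} is not a superkey, so BCNF fails.
Its right-hand attributes {JerseyNo} are all prime, as are those of every other non-superkey FD — the relation is in 3NF.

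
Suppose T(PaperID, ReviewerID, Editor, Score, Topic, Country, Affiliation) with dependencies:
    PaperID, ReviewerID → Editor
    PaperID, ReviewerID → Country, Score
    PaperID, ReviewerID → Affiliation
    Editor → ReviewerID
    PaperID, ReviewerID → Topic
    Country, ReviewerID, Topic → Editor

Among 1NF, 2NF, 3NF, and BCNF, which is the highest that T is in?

3NF

Candidate keys: {Editor, PaperID}, {PaperID, ReviewerID}. Prime attributes: {Editor, PaperID, ReviewerID}.
For Editor → ReviewerID we have {Editor}⁺ = {Editor, ReviewerID}; {Editor} is not a superkey, so BCNF fails.
Since {ReviewerID} ⊆ prime attributes and every other non-superkey FD also has a prime right side, the schema is in 3NF.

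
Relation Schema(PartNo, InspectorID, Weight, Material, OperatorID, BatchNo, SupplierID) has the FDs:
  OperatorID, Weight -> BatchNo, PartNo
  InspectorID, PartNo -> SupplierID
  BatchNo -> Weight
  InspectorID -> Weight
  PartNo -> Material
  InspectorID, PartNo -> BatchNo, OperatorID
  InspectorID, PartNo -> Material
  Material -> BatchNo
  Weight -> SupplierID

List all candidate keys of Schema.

{InspectorID, OperatorID}, {InspectorID, PartNo}

No FD produces {InspectorID}, so it must be in every candidate key.
{InspectorID, OperatorID}⁺ = {BatchNo, InspectorID, Material, OperatorID, PartNo, SupplierID, Weight} — all of the relation — so {InspectorID, OperatorID} is a candidate key.
{InspectorID, PartNo}⁺ = {BatchNo, InspectorID, Material, OperatorID, PartNo, SupplierID, Weight} — all of the relation — so {InspectorID, PartNo} is a candidate key.
No proper subset of any of these is a key, and no other minimal superkey exists.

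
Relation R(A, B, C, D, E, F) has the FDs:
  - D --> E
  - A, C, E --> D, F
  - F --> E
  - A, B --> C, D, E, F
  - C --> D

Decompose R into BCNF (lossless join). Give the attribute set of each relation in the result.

Candidate key of the original relation: {A, B}.
In {A, B, C, D, E, F}, {D} is not a superkey ({D}⁺ restricted to this set is {D, E}), so split on D --> E into {D, E} and {A, B, C, D, F}.
{D, E} has no BCNF violation.
In {A, B, C, D, F}, {C} is not a superkey ({C}⁺ restricted to this set is {C, D}), so split on C --> D into {C, D} and {A, B, C, F}.
{C, D} has no BCNF violation.
In {A, B, C, F}, {A, C} is not a superkey ({A, C}⁺ restricted to this set is {A, C, F}), so split on A, C --> F into {A, C, F} and {A, B, C}.
{A, C, F} has no BCNF violation.
{A, B, C} has no BCNF violation.

{A, B, C}; {A, C, F}; {C, D}; {D, E}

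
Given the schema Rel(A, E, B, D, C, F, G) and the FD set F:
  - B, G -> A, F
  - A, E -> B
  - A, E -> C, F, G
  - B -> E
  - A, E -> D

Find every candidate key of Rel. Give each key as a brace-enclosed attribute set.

{A, B}, {A, E}, {B, G}

Closure of {A, B} is {A, B, C, D, E, F, G}, the whole schema; {A, B} is a candidate key.
Closure of {A, E} is {A, B, C, D, E, F, G}, the whole schema; {A, E} is a candidate key.
Closure of {B, G} is {A, B, C, D, E, F, G}, the whole schema; {B, G} is a candidate key.
These are minimal and exhaustive — every other superkey contains one of them.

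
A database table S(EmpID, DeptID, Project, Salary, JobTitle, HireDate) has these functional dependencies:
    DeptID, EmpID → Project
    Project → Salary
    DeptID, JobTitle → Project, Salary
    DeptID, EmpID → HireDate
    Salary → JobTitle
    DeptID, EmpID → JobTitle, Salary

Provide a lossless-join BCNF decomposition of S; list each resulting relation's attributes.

{DeptID, EmpID, HireDate, Project}; {JobTitle, Salary}; {Project, Salary}

Candidate key of the original relation: {DeptID, EmpID}.
Within {DeptID, EmpID, HireDate, JobTitle, Project, Salary}: {Project}⁺ ∩ {DeptID, EmpID, HireDate, JobTitle, Project, Salary} = {JobTitle, Project, Salary}, not the whole set, so Project → JobTitle, Salary violates BCNF; decompose into {JobTitle, Project, Salary} and {DeptID, EmpID, HireDate, Project}.
Within {JobTitle, Project, Salary}: {Salary}⁺ ∩ {JobTitle, Project, Salary} = {JobTitle, Salary}, not the whole set, so Salary → JobTitle violates BCNF; decompose into {JobTitle, Salary} and {Project, Salary}.
{JobTitle, Salary} has no BCNF violation.
{Project, Salary} has no BCNF violation.
{DeptID, EmpID, HireDate, Project} has no BCNF violation.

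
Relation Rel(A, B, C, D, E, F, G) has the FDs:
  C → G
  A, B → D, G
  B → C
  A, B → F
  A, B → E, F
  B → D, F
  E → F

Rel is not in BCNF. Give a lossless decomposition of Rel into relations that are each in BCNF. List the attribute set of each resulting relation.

{A, B, E}; {B, C, D, F}; {C, G}

Candidate key of the original relation: {A, B}.
{A, B, C, D, E, F, G}: {C} determines {C, G} here but is not a superkey — split on C → G, giving {C, G} and {A, B, C, D, E, F}.
{C, G} is in BCNF.
{A, B, C, D, E, F}: {B} determines {B, C, D, F} here but is not a superkey — split on B → C, D, F, giving {B, C, D, F} and {A, B, E}.
{B, C, D, F} is in BCNF.
{A, B, E} is in BCNF.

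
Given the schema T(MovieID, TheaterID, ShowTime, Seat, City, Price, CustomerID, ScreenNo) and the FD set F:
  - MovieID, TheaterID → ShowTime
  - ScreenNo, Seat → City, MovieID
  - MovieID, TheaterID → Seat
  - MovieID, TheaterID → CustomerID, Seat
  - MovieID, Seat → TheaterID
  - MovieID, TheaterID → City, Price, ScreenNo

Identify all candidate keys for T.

{MovieID, Seat}, {MovieID, TheaterID}, {ScreenNo, Seat}

Closure of {MovieID, Seat} is {City, CustomerID, MovieID, Price, ScreenNo, Seat, ShowTime, TheaterID}, the whole schema; {MovieID, Seat} is a candidate key.
Closure of {MovieID, TheaterID} is {City, CustomerID, MovieID, Price, ScreenNo, Seat, ShowTime, TheaterID}, the whole schema; {MovieID, TheaterID} is a candidate key.
Closure of {ScreenNo, Seat} is {City, CustomerID, MovieID, Price, ScreenNo, Seat, ShowTime, TheaterID}, the whole schema; {ScreenNo, Seat} is a candidate key.
Any other superkey properly contains one of these, so there are no further candidate keys.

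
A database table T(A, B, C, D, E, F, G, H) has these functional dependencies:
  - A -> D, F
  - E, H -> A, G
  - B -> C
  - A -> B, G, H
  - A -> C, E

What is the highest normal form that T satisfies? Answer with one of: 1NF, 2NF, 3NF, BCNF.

2NF

Candidate keys: {A}, {E, H}. Prime attributes: {A, E, H}.
B -> C: {B}⁺ = {B, C}, which is not all of the attributes, so the left side is not a superkey — BCNF is violated.
Because {C} is non-prime and the left side of B -> C is not a superkey, the relation is not in 3NF.
No non-prime attribute depends on a proper subset of any candidate key, so 2NF holds.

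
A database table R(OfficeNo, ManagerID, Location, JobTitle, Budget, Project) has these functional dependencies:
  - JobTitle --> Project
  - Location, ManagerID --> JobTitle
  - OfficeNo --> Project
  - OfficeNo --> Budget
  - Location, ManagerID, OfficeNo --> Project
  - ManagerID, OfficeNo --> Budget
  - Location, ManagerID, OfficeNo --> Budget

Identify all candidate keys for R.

{Location, ManagerID, OfficeNo}

Attributes never on any right-hand side: {Location, ManagerID, OfficeNo} — every candidate key must contain all of them.
{Location, ManagerID, OfficeNo}⁺ = {Budget, JobTitle, Location, ManagerID, OfficeNo, Project} — all of the relation — so {Location, ManagerID, OfficeNo} is a candidate key.
No smaller or unrelated set reaches every attribute, so there are no other keys.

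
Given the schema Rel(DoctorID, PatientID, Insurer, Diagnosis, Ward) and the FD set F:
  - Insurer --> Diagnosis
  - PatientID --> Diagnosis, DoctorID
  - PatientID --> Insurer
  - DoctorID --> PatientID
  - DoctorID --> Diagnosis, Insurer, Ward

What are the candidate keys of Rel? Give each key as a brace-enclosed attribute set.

Closure of {DoctorID} is {Diagnosis, DoctorID, Insurer, PatientID, Ward}, the whole schema; {DoctorID} is a candidate key.
Closure of {PatientID} is {Diagnosis, DoctorID, Insurer, PatientID, Ward}, the whole schema; {PatientID} is a candidate key.
These are minimal and exhaustive — every other superkey contains one of them.

{DoctorID}, {PatientID}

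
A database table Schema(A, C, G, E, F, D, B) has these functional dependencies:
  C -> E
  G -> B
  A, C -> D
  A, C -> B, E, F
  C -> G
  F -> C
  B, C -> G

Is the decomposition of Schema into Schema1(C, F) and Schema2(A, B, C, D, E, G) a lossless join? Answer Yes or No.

No

Schema1 ∩ Schema2 = {C}; its closure under F is {B, C, E, G}.
Schema1 ⊄ {B, C, E, G} and Schema2 ⊄ {B, C, E, G}, so the split is lossy.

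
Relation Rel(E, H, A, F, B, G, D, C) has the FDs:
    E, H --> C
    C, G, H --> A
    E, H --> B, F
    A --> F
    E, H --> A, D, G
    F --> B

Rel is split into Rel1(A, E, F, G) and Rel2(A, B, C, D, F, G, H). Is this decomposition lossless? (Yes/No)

The shared attributes are {A, F, G} and {A, F, G}⁺ = {A, B, F, G}.
Rel1 ⊄ {A, B, F, G} and Rel2 ⊄ {A, B, F, G}, so the split is lossy.

No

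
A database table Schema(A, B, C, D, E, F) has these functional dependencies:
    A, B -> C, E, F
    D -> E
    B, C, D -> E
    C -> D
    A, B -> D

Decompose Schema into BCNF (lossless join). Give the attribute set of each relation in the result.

{A, B, C, F}; {C, D}; {D, E}

Candidate key of the original relation: {A, B}.
Within {A, B, C, D, E, F}: {D}⁺ ∩ {A, B, C, D, E, F} = {D, E}, not the whole set, so D -> E violates BCNF; decompose into {D, E} and {A, B, C, D, F}.
{D, E} has no BCNF violation.
Within {A, B, C, D, F}: {C}⁺ ∩ {A, B, C, D, F} = {C, D}, not the whole set, so C -> D violates BCNF; decompose into {C, D} and {A, B, C, F}.
{C, D} has no BCNF violation.
{A, B, C, F} has no BCNF violation.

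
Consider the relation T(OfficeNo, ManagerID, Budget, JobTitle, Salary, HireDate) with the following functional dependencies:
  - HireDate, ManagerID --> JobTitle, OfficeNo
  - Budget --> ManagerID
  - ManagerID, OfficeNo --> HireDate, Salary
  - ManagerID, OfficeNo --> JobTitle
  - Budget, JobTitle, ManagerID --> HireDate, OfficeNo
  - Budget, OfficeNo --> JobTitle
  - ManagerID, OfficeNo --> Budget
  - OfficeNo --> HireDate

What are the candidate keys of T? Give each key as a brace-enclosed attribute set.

{Budget, HireDate} is a candidate key since {Budget, HireDate}⁺ = {Budget, HireDate, JobTitle, ManagerID, OfficeNo, Salary} covers every attribute.
{Budget, JobTitle} is a candidate key since {Budget, JobTitle}⁺ = {Budget, HireDate, JobTitle, ManagerID, OfficeNo, Salary} covers every attribute.
{Budget, OfficeNo} is a candidate key since {Budget, OfficeNo}⁺ = {Budget, HireDate, JobTitle, ManagerID, OfficeNo, Salary} covers every attribute.
{HireDate, ManagerID} is a candidate key since {HireDate, ManagerID}⁺ = {Budget, HireDate, JobTitle, ManagerID, OfficeNo, Salary} covers every attribute.
{ManagerID, OfficeNo} is a candidate key since {ManagerID, OfficeNo}⁺ = {Budget, HireDate, JobTitle, ManagerID, OfficeNo, Salary} covers every attribute.
These are minimal and exhaustive — every other superkey contains one of them.

{Budget, HireDate}, {Budget, JobTitle}, {Budget, OfficeNo}, {HireDate, ManagerID}, {ManagerID, OfficeNo}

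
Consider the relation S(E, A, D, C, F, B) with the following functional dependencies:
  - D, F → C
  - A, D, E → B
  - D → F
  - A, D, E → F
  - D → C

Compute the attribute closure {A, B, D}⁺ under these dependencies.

Start with {A, B, D}.
D → F applies; add {F} → now {A, B, D, F}.
D → C applies; add {C} → now {A, B, C, D, F}.
No further FD applies.

{A, B, C, D, F}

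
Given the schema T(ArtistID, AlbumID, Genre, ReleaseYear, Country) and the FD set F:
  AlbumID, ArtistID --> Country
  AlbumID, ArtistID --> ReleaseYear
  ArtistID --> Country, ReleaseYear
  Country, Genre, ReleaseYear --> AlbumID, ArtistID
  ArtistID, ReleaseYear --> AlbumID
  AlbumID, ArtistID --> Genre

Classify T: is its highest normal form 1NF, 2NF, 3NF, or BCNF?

BCNF

Candidate keys: {ArtistID}, {Country, Genre, ReleaseYear}. Prime attributes: {ArtistID, Country, Genre, ReleaseYear}.
The left-hand side of every FD is a superkey, so BCNF is satisfied.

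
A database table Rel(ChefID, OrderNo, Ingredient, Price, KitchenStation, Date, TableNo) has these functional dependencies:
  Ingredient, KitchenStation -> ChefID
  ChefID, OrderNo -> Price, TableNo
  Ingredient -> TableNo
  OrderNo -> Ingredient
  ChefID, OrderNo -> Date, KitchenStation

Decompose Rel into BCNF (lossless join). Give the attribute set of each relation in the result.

Candidate keys of the original relation: {ChefID, OrderNo}, {KitchenStation, OrderNo}.
In {ChefID, Date, Ingredient, KitchenStation, OrderNo, Price, TableNo}, {Ingredient, KitchenStation} is not a superkey ({Ingredient, KitchenStation}⁺ restricted to this set is {ChefID, Ingredient, KitchenStation, TableNo}), so split on Ingredient, KitchenStation -> ChefID, TableNo into {ChefID, Ingredient, KitchenStation, TableNo} and {Date, Ingredient, KitchenStation, OrderNo, Price}.
In {ChefID, Ingredient, KitchenStation, TableNo}, {Ingredient} is not a superkey ({Ingredient}⁺ restricted to this set is {Ingredient, TableNo}), so split on Ingredient -> TableNo into {Ingredient, TableNo} and {ChefID, Ingredient, KitchenStation}.
{Ingredient, TableNo} has no BCNF violation.
{ChefID, Ingredient, KitchenStation} has no BCNF violation.
In {Date, Ingredient, KitchenStation, OrderNo, Price}, {OrderNo} is not a superkey ({OrderNo}⁺ restricted to this set is {Ingredient, OrderNo}), so split on OrderNo -> Ingredient into {Ingredient, OrderNo} and {Date, KitchenStation, OrderNo, Price}.
{Ingredient, OrderNo} has no BCNF violation.
{Date, KitchenStation, OrderNo, Price} has no BCNF violation.

{ChefID, Ingredient, KitchenStation}; {Date, KitchenStation, OrderNo, Price}; {Ingredient, OrderNo}; {Ingredient, TableNo}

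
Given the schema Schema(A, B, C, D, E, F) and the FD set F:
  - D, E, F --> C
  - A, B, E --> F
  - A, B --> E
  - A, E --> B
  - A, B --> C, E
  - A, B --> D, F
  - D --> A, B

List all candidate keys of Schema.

Closure of {D} is {A, B, C, D, E, F}, the whole schema; {D} is a candidate key.
Closure of {A, B} is {A, B, C, D, E, F}, the whole schema; {A, B} is a candidate key.
Closure of {A, E} is {A, B, C, D, E, F}, the whole schema; {A, E} is a candidate key.
No proper subset of any of these is a key, and no other minimal superkey exists.

{A, B}, {A, E}, {D}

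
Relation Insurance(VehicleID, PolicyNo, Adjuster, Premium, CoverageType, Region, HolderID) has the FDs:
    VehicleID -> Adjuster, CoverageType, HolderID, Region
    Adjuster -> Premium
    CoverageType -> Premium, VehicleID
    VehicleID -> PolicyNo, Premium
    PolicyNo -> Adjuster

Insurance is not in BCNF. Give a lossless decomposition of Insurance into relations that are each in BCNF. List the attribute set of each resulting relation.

{Adjuster, PolicyNo}; {Adjuster, Premium}; {CoverageType, HolderID, PolicyNo, Region, VehicleID}

Candidate keys of the original relation: {CoverageType}, {VehicleID}.
{Adjuster, CoverageType, HolderID, PolicyNo, Premium, Region, VehicleID}: {Adjuster} determines {Adjuster, Premium} here but is not a superkey — split on Adjuster -> Premium, giving {Adjuster, Premium} and {Adjuster, CoverageType, HolderID, PolicyNo, Region, VehicleID}.
{Adjuster, Premium}: every determinant is a superkey — BCNF.
{Adjuster, CoverageType, HolderID, PolicyNo, Region, VehicleID}: {PolicyNo} determines {Adjuster, PolicyNo} here but is not a superkey — split on PolicyNo -> Adjuster, giving {Adjuster, PolicyNo} and {CoverageType, HolderID, PolicyNo, Region, VehicleID}.
{Adjuster, PolicyNo}: every determinant is a superkey — BCNF.
{CoverageType, HolderID, PolicyNo, Region, VehicleID}: every determinant is a superkey — BCNF.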